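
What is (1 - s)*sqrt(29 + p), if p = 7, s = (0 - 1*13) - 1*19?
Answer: 198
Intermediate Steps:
s = -32 (s = (0 - 13) - 19 = -13 - 19 = -32)
(1 - s)*sqrt(29 + p) = (1 - 1*(-32))*sqrt(29 + 7) = (1 + 32)*sqrt(36) = 33*6 = 198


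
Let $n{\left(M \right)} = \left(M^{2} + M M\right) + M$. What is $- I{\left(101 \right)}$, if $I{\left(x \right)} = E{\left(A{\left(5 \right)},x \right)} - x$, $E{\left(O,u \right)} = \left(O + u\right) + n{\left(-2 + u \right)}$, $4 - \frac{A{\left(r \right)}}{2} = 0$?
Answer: $-19709$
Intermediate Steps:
$n{\left(M \right)} = M + 2 M^{2}$ ($n{\left(M \right)} = \left(M^{2} + M^{2}\right) + M = 2 M^{2} + M = M + 2 M^{2}$)
$A{\left(r \right)} = 8$ ($A{\left(r \right)} = 8 - 0 = 8 + 0 = 8$)
$E{\left(O,u \right)} = O + u + \left(-3 + 2 u\right) \left(-2 + u\right)$ ($E{\left(O,u \right)} = \left(O + u\right) + \left(-2 + u\right) \left(1 + 2 \left(-2 + u\right)\right) = \left(O + u\right) + \left(-2 + u\right) \left(1 + \left(-4 + 2 u\right)\right) = \left(O + u\right) + \left(-2 + u\right) \left(-3 + 2 u\right) = \left(O + u\right) + \left(-3 + 2 u\right) \left(-2 + u\right) = O + u + \left(-3 + 2 u\right) \left(-2 + u\right)$)
$I{\left(x \right)} = 8 + \left(-3 + 2 x\right) \left(-2 + x\right)$ ($I{\left(x \right)} = \left(8 + x + \left(-3 + 2 x\right) \left(-2 + x\right)\right) - x = 8 + \left(-3 + 2 x\right) \left(-2 + x\right)$)
$- I{\left(101 \right)} = - (8 + \left(-3 + 2 \cdot 101\right) \left(-2 + 101\right)) = - (8 + \left(-3 + 202\right) 99) = - (8 + 199 \cdot 99) = - (8 + 19701) = \left(-1\right) 19709 = -19709$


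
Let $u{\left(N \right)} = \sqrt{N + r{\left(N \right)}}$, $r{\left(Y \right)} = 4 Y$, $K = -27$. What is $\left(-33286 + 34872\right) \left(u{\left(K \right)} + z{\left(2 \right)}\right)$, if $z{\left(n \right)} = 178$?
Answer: $282308 + 4758 i \sqrt{15} \approx 2.8231 \cdot 10^{5} + 18428.0 i$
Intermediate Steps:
$u{\left(N \right)} = \sqrt{5} \sqrt{N}$ ($u{\left(N \right)} = \sqrt{N + 4 N} = \sqrt{5 N} = \sqrt{5} \sqrt{N}$)
$\left(-33286 + 34872\right) \left(u{\left(K \right)} + z{\left(2 \right)}\right) = \left(-33286 + 34872\right) \left(\sqrt{5} \sqrt{-27} + 178\right) = 1586 \left(\sqrt{5} \cdot 3 i \sqrt{3} + 178\right) = 1586 \left(3 i \sqrt{15} + 178\right) = 1586 \left(178 + 3 i \sqrt{15}\right) = 282308 + 4758 i \sqrt{15}$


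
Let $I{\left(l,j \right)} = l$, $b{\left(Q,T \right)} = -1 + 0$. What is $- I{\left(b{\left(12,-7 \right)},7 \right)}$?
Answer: $1$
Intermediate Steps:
$b{\left(Q,T \right)} = -1$
$- I{\left(b{\left(12,-7 \right)},7 \right)} = \left(-1\right) \left(-1\right) = 1$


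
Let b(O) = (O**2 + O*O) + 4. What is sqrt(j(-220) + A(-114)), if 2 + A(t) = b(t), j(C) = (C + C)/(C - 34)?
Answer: sqrt(419285166)/127 ≈ 161.23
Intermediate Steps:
j(C) = 2*C/(-34 + C) (j(C) = (2*C)/(-34 + C) = 2*C/(-34 + C))
b(O) = 4 + 2*O**2 (b(O) = (O**2 + O**2) + 4 = 2*O**2 + 4 = 4 + 2*O**2)
A(t) = 2 + 2*t**2 (A(t) = -2 + (4 + 2*t**2) = 2 + 2*t**2)
sqrt(j(-220) + A(-114)) = sqrt(2*(-220)/(-34 - 220) + (2 + 2*(-114)**2)) = sqrt(2*(-220)/(-254) + (2 + 2*12996)) = sqrt(2*(-220)*(-1/254) + (2 + 25992)) = sqrt(220/127 + 25994) = sqrt(3301458/127) = sqrt(419285166)/127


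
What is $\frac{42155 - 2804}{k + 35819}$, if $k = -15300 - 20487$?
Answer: $\frac{39351}{32} \approx 1229.7$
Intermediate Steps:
$k = -35787$ ($k = -15300 - 20487 = -35787$)
$\frac{42155 - 2804}{k + 35819} = \frac{42155 - 2804}{-35787 + 35819} = \frac{39351}{32}$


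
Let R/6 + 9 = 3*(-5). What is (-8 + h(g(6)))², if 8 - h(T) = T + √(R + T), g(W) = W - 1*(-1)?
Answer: (7 + I*√137)² ≈ -88.0 + 163.87*I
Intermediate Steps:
R = -144 (R = -54 + 6*(3*(-5)) = -54 + 6*(-15) = -54 - 90 = -144)
g(W) = 1 + W (g(W) = W + 1 = 1 + W)
h(T) = 8 - T - √(-144 + T) (h(T) = 8 - (T + √(-144 + T)) = 8 + (-T - √(-144 + T)) = 8 - T - √(-144 + T))
(-8 + h(g(6)))² = (-8 + (8 - (1 + 6) - √(-144 + (1 + 6))))² = (-8 + (8 - 1*7 - √(-144 + 7)))² = (-8 + (8 - 7 - √(-137)))² = (-8 + (8 - 7 - I*√137))² = (-8 + (1 - I*√137))² = (-7 - I*√137)²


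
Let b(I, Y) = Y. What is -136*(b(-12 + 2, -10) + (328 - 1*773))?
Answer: 61880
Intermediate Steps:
-136*(b(-12 + 2, -10) + (328 - 1*773)) = -136*(-10 + (328 - 1*773)) = -136*(-10 + (328 - 773)) = -136*(-10 - 445) = -136*(-455) = 61880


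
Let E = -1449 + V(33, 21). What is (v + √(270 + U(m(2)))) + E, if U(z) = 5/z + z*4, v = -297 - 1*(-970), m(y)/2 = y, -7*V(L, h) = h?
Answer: -779 + √1149/2 ≈ -762.05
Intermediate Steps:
V(L, h) = -h/7
m(y) = 2*y
E = -1452 (E = -1449 - ⅐*21 = -1449 - 3 = -1452)
v = 673 (v = -297 + 970 = 673)
U(z) = 4*z + 5/z (U(z) = 5/z + 4*z = 4*z + 5/z)
(v + √(270 + U(m(2)))) + E = (673 + √(270 + (4*(2*2) + 5/((2*2))))) - 1452 = (673 + √(270 + (4*4 + 5/4))) - 1452 = (673 + √(270 + (16 + 5*(¼)))) - 1452 = (673 + √(270 + (16 + 5/4))) - 1452 = (673 + √(270 + 69/4)) - 1452 = (673 + √(1149/4)) - 1452 = (673 + √1149/2) - 1452 = -779 + √1149/2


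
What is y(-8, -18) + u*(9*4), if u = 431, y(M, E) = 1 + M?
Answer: 15509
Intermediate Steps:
y(-8, -18) + u*(9*4) = (1 - 8) + 431*(9*4) = -7 + 431*36 = -7 + 15516 = 15509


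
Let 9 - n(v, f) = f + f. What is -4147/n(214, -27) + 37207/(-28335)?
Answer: -39949762/595035 ≈ -67.139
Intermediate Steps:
n(v, f) = 9 - 2*f (n(v, f) = 9 - (f + f) = 9 - 2*f)
-4147/n(214, -27) + 37207/(-28335) = -4147/(9 - 2*(-27)) + 37207/(-28335) = -4147/(9 + 54) + 37207*(-1/28335) = -4147/63 - 37207/28335 = -39949762/595035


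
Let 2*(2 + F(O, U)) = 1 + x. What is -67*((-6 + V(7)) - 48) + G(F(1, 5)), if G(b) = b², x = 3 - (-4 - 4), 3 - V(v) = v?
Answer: 3902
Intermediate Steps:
V(v) = 3 - v
x = 11 (x = 3 - 1*(-8) = 3 + 8 = 11)
F(O, U) = 4 (F(O, U) = -2 + (1 + 11)/2 = -2 + (½)*12 = -2 + 6 = 4)
-67*((-6 + V(7)) - 48) + G(F(1, 5)) = -67*((-6 + (3 - 1*7)) - 48) + 4² = -67*((-6 + (3 - 7)) - 48) + 16 = -67*((-6 - 4) - 48) + 16 = -67*(-10 - 48) + 16 = -67*(-58) + 16 = 3886 + 16 = 3902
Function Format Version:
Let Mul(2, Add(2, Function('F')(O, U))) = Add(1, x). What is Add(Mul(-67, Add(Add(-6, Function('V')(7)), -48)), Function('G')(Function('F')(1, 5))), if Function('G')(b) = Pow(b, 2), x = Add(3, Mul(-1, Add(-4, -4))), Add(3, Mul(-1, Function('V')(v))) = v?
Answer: 3902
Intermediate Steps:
Function('V')(v) = Add(3, Mul(-1, v))
x = 11 (x = Add(3, Mul(-1, -8)) = Add(3, 8) = 11)
Function('F')(O, U) = 4 (Function('F')(O, U) = Add(-2, Mul(Rational(1, 2), Add(1, 11))) = Add(-2, Mul(Rational(1, 2), 12)) = Add(-2, 6) = 4)
Add(Mul(-67, Add(Add(-6, Function('V')(7)), -48)), Function('G')(Function('F')(1, 5))) = Add(Mul(-67, Add(Add(-6, Add(3, Mul(-1, 7))), -48)), Pow(4, 2)) = Add(Mul(-67, Add(Add(-6, Add(3, -7)), -48)), 16) = Add(Mul(-67, Add(Add(-6, -4), -48)), 16) = Add(Mul(-67, Add(-10, -48)), 16) = Add(Mul(-67, -58), 16) = Add(3886, 16) = 3902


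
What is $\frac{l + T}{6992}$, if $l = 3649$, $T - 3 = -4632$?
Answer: $- \frac{245}{1748} \approx -0.14016$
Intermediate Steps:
$T = -4629$ ($T = 3 - 4632 = -4629$)
$\frac{l + T}{6992} = \frac{3649 - 4629}{6992} = \left(-980\right) \frac{1}{6992} = - \frac{245}{1748}$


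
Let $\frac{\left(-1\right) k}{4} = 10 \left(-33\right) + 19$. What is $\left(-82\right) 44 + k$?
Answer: $-2364$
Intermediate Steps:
$k = 1244$ ($k = - 4 \left(10 \left(-33\right) + 19\right) = - 4 \left(-330 + 19\right) = \left(-4\right) \left(-311\right) = 1244$)
$\left(-82\right) 44 + k = \left(-82\right) 44 + 1244 = -3608 + 1244 = -2364$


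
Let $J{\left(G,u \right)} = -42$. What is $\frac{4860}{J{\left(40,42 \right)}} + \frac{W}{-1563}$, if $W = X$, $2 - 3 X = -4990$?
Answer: $- \frac{1277678}{10941} \approx -116.78$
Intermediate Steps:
$X = 1664$ ($X = \frac{2}{3} - - \frac{4990}{3} = \frac{2}{3} + \frac{4990}{3} = 1664$)
$W = 1664$
$\frac{4860}{J{\left(40,42 \right)}} + \frac{W}{-1563} = \frac{4860}{-42} + \frac{1664}{-1563} = 4860 \left(- \frac{1}{42}\right) + 1664 \left(- \frac{1}{1563}\right) = - \frac{810}{7} - \frac{1664}{1563} = - \frac{1277678}{10941}$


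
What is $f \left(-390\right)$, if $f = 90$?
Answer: $-35100$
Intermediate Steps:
$f \left(-390\right) = 90 \left(-390\right) = -35100$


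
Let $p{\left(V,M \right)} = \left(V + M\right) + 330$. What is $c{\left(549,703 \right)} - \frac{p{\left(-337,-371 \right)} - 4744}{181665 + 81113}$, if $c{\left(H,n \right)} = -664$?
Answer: $- \frac{87239735}{131389} \approx -663.98$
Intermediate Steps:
$p{\left(V,M \right)} = 330 + M + V$ ($p{\left(V,M \right)} = \left(M + V\right) + 330 = 330 + M + V$)
$c{\left(549,703 \right)} - \frac{p{\left(-337,-371 \right)} - 4744}{181665 + 81113} = -664 - \frac{\left(330 - 371 - 337\right) - 4744}{181665 + 81113} = -664 - \frac{-378 - 4744}{262778} = -664 - \left(-5122\right) \frac{1}{262778} = -664 - - \frac{2561}{131389} = -664 + \frac{2561}{131389} = - \frac{87239735}{131389}$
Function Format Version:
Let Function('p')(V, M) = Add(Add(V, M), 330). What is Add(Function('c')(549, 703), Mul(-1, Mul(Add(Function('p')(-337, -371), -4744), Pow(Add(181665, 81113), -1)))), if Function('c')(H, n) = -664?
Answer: Rational(-87239735, 131389) ≈ -663.98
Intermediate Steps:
Function('p')(V, M) = Add(330, M, V) (Function('p')(V, M) = Add(Add(M, V), 330) = Add(330, M, V))
Add(Function('c')(549, 703), Mul(-1, Mul(Add(Function('p')(-337, -371), -4744), Pow(Add(181665, 81113), -1)))) = Add(-664, Mul(-1, Mul(Add(Add(330, -371, -337), -4744), Pow(Add(181665, 81113), -1)))) = Add(-664, Mul(-1, Mul(Add(-378, -4744), Pow(262778, -1)))) = Add(-664, Mul(-1, Mul(-5122, Rational(1, 262778)))) = Add(-664, Mul(-1, Rational(-2561, 131389))) = Add(-664, Rational(2561, 131389)) = Rational(-87239735, 131389)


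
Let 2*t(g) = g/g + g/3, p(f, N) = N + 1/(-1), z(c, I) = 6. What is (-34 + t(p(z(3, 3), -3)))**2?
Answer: 42025/36 ≈ 1167.4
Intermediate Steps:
p(f, N) = -1 + N (p(f, N) = N - 1 = -1 + N)
t(g) = 1/2 + g/6 (t(g) = (g/g + g/3)/2 = (1 + g*(1/3))/2 = (1 + g/3)/2 = 1/2 + g/6)
(-34 + t(p(z(3, 3), -3)))**2 = (-34 + (1/2 + (-1 - 3)/6))**2 = (-34 + (1/2 + (1/6)*(-4)))**2 = (-34 + (1/2 - 2/3))**2 = (-34 - 1/6)**2 = (-205/6)**2 = 42025/36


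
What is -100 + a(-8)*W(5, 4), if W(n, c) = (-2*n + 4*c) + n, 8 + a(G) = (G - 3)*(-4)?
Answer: 296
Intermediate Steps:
a(G) = 4 - 4*G (a(G) = -8 + (G - 3)*(-4) = -8 + (-3 + G)*(-4) = -8 + (12 - 4*G) = 4 - 4*G)
W(n, c) = -n + 4*c
-100 + a(-8)*W(5, 4) = -100 + (4 - 4*(-8))*(-1*5 + 4*4) = -100 + (4 + 32)*(-5 + 16) = -100 + 36*11 = -100 + 396 = 296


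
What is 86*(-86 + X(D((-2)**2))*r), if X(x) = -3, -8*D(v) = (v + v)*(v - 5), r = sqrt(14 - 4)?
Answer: -7396 - 258*sqrt(10) ≈ -8211.9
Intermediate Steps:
r = sqrt(10) ≈ 3.1623
D(v) = -v*(-5 + v)/4 (D(v) = -(v + v)*(v - 5)/8 = -2*v*(-5 + v)/8 = -v*(-5 + v)/4)
86*(-86 + X(D((-2)**2))*r) = 86*(-86 - 3*sqrt(10)) = -7396 - 258*sqrt(10)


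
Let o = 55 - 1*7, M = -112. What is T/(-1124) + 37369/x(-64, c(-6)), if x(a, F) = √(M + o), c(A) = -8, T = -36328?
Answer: 9082/281 - 37369*I/8 ≈ 32.32 - 4671.1*I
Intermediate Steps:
o = 48 (o = 55 - 7 = 48)
x(a, F) = 8*I (x(a, F) = √(-112 + 48) = √(-64) = 8*I)
T/(-1124) + 37369/x(-64, c(-6)) = -36328/(-1124) + 37369/((8*I)) = -36328*(-1/1124) + 37369*(-I/8) = 9082/281 - 37369*I/8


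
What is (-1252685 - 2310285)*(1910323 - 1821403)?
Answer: -316819292400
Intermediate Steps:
(-1252685 - 2310285)*(1910323 - 1821403) = -3562970*88920 = -316819292400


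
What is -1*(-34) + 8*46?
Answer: 402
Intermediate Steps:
-1*(-34) + 8*46 = 34 + 368 = 402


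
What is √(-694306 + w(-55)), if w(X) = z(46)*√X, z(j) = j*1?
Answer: √(-694306 + 46*I*√55) ≈ 0.205 + 833.25*I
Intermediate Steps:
z(j) = j
w(X) = 46*√X
√(-694306 + w(-55)) = √(-694306 + 46*√(-55)) = √(-694306 + 46*(I*√55)) = √(-694306 + 46*I*√55)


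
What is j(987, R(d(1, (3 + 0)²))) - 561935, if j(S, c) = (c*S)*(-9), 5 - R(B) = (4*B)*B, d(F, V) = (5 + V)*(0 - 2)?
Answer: 27250738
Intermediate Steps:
d(F, V) = -10 - 2*V (d(F, V) = (5 + V)*(-2) = -10 - 2*V)
R(B) = 5 - 4*B² (R(B) = 5 - 4*B*B = 5 - 4*B²)
j(S, c) = -9*S*c (j(S, c) = (S*c)*(-9) = -9*S*c)
j(987, R(d(1, (3 + 0)²))) - 561935 = -9*987*(5 - 4*(-10 - 2*(3 + 0)²)²) - 561935 = -9*987*(5 - 4*(-10 - 2*3²)²) - 561935 = -9*987*(5 - 4*(-10 - 2*9)²) - 561935 = -9*987*(5 - 4*(-10 - 18)²) - 561935 = -9*987*(5 - 4*(-28)²) - 561935 = -9*987*(5 - 4*784) - 561935 = -9*987*(5 - 3136) - 561935 = -9*987*(-3131) - 561935 = 27812673 - 561935 = 27250738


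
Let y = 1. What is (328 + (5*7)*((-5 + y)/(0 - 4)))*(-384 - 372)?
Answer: -274428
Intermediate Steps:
(328 + (5*7)*((-5 + y)/(0 - 4)))*(-384 - 372) = (328 + (5*7)*((-5 + 1)/(0 - 4)))*(-384 - 372) = (328 + 35*(-4/(-4)))*(-756) = (328 + 35*(-4*(-¼)))*(-756) = (328 + 35*1)*(-756) = (328 + 35)*(-756) = 363*(-756) = -274428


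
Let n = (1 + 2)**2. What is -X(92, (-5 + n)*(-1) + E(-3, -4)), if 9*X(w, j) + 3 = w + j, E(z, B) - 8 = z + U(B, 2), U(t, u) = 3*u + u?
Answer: -98/9 ≈ -10.889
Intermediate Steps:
n = 9 (n = 3**2 = 9)
U(t, u) = 4*u
E(z, B) = 16 + z (E(z, B) = 8 + (z + 4*2) = 8 + (z + 8) = 8 + (8 + z) = 16 + z)
X(w, j) = -1/3 + j/9 + w/9 (X(w, j) = -1/3 + (w + j)/9 = -1/3 + (j + w)/9 = -1/3 + (j/9 + w/9) = -1/3 + j/9 + w/9)
-X(92, (-5 + n)*(-1) + E(-3, -4)) = -(-1/3 + ((-5 + 9)*(-1) + (16 - 3))/9 + (1/9)*92) = -(-1/3 + (4*(-1) + 13)/9 + 92/9) = -(-1/3 + (-4 + 13)/9 + 92/9) = -(-1/3 + (1/9)*9 + 92/9) = -(-1/3 + 1 + 92/9) = -1*98/9 = -98/9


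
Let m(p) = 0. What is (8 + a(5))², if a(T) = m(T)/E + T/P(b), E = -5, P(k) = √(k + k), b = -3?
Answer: 359/6 - 40*I*√6/3 ≈ 59.833 - 32.66*I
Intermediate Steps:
P(k) = √2*√k (P(k) = √(2*k) = √2*√k)
a(T) = -I*T*√6/6 (a(T) = 0/(-5) + T/((√2*√(-3))) = 0*(-⅕) + T/((√2*(I*√3))) = 0 + T/((I*√6)) = 0 + T*(-I*√6/6) = 0 - I*T*√6/6 = -I*T*√6/6)
(8 + a(5))² = (8 - ⅙*I*5*√6)² = (8 - 5*I*√6/6)²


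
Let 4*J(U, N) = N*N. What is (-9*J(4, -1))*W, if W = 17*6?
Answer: -459/2 ≈ -229.50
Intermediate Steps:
J(U, N) = N²/4 (J(U, N) = (N*N)/4 = N²/4)
W = 102
(-9*J(4, -1))*W = -9*(-1)²/4*102 = -9/4*102 = -459/2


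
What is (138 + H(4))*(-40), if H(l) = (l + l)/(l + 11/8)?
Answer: -239920/43 ≈ -5579.5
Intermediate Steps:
H(l) = 2*l/(11/8 + l) (H(l) = (2*l)/(l + 11*(1/8)) = (2*l)/(l + 11/8) = (2*l)/(11/8 + l) = 2*l/(11/8 + l))
(138 + H(4))*(-40) = (138 + 16*4/(11 + 8*4))*(-40) = (138 + 16*4/(11 + 32))*(-40) = (138 + 16*4/43)*(-40) = (138 + 16*4*(1/43))*(-40) = (138 + 64/43)*(-40) = (5998/43)*(-40) = -239920/43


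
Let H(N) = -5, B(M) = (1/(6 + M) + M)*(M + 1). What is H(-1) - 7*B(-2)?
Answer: -69/4 ≈ -17.250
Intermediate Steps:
B(M) = (1 + M)*(M + 1/(6 + M)) (B(M) = (M + 1/(6 + M))*(1 + M) = (1 + M)*(M + 1/(6 + M)))
H(-1) - 7*B(-2) = -5 - 7*(1 + (-2)³ + 7*(-2) + 7*(-2)²)/(6 - 2) = -5 - 7*(1 - 8 - 14 + 7*4)/4 = -5 - 7*(1 - 8 - 14 + 28)/4 = -5 - 7*7/4 = -5 - 49/4 = -69/4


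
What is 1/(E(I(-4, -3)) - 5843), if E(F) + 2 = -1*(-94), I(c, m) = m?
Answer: -1/5751 ≈ -0.00017388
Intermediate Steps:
E(F) = 92 (E(F) = -2 - 1*(-94) = -2 + 94 = 92)
1/(E(I(-4, -3)) - 5843) = 1/(92 - 5843) = 1/(-5751) = -1/5751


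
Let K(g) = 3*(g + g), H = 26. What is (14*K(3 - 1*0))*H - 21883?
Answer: -15331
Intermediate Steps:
K(g) = 6*g (K(g) = 3*(2*g) = 6*g)
(14*K(3 - 1*0))*H - 21883 = (14*(6*(3 - 1*0)))*26 - 21883 = (14*(6*(3 + 0)))*26 - 21883 = (14*(6*3))*26 - 21883 = (14*18)*26 - 21883 = 252*26 - 21883 = 6552 - 21883 = -15331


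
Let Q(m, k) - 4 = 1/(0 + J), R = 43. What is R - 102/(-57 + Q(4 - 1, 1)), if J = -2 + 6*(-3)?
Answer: 47663/1061 ≈ 44.923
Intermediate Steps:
J = -20 (J = -2 - 18 = -20)
Q(m, k) = 79/20 (Q(m, k) = 4 + 1/(0 - 20) = 4 + 1/(-20) = 4 - 1/20 = 79/20)
R - 102/(-57 + Q(4 - 1, 1)) = 43 - 102/(-57 + 79/20) = 43 - 102/(-1061/20) = 43 - 102*(-20/1061) = 43 + 2040/1061 = 47663/1061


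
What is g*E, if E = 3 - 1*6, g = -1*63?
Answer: 189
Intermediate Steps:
g = -63
E = -3 (E = 3 - 6 = -3)
g*E = -63*(-3) = 189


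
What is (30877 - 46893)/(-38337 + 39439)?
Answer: -8008/551 ≈ -14.534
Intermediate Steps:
(30877 - 46893)/(-38337 + 39439) = -16016/1102 = -16016*1/1102 = -8008/551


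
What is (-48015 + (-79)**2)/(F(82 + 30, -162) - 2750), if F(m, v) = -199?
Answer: 41774/2949 ≈ 14.165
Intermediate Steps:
(-48015 + (-79)**2)/(F(82 + 30, -162) - 2750) = (-48015 + (-79)**2)/(-199 - 2750) = (-48015 + 6241)/(-2949) = -41774*(-1/2949) = 41774/2949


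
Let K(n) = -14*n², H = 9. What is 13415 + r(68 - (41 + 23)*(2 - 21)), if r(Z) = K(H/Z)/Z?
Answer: 525886459019/39201376 ≈ 13415.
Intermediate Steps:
r(Z) = -1134/Z³ (r(Z) = (-14*81/Z²)/Z = (-1134/Z²)/Z = -1134/Z³)
13415 + r(68 - (41 + 23)*(2 - 21)) = 13415 - 1134/(68 - (41 + 23)*(2 - 21))³ = 13415 - 1134/(68 - 64*(-19))³ = 13415 - 1134/(68 - 1*(-1216))³ = 13415 - 1134/(68 + 1216)³ = 13415 - 1134/1284³ = 13415 - 1134*1/2116874304 = 13415 - 21/39201376 = 525886459019/39201376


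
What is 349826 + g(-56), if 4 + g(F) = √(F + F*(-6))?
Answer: 349822 + 2*√70 ≈ 3.4984e+5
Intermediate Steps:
g(F) = -4 + √5*√(-F) (g(F) = -4 + √(F + F*(-6)) = -4 + √(F - 6*F) = -4 + √(-5*F) = -4 + √5*√(-F))
349826 + g(-56) = 349826 + (-4 + √5*√(-1*(-56))) = 349826 + (-4 + √5*√56) = 349826 + (-4 + √5*(2*√14)) = 349826 + (-4 + 2*√70) = 349822 + 2*√70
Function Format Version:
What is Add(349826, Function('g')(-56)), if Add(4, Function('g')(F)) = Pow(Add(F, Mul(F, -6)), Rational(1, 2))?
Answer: Add(349822, Mul(2, Pow(70, Rational(1, 2)))) ≈ 3.4984e+5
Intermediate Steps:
Function('g')(F) = Add(-4, Mul(Pow(5, Rational(1, 2)), Pow(Mul(-1, F), Rational(1, 2)))) (Function('g')(F) = Add(-4, Pow(Add(F, Mul(F, -6)), Rational(1, 2))) = Add(-4, Pow(Add(F, Mul(-6, F)), Rational(1, 2))) = Add(-4, Pow(Mul(-5, F), Rational(1, 2))) = Add(-4, Mul(Pow(5, Rational(1, 2)), Pow(Mul(-1, F), Rational(1, 2)))))
Add(349826, Function('g')(-56)) = Add(349826, Add(-4, Mul(Pow(5, Rational(1, 2)), Pow(Mul(-1, -56), Rational(1, 2))))) = Add(349826, Add(-4, Mul(Pow(5, Rational(1, 2)), Pow(56, Rational(1, 2))))) = Add(349826, Add(-4, Mul(Pow(5, Rational(1, 2)), Mul(2, Pow(14, Rational(1, 2)))))) = Add(349826, Add(-4, Mul(2, Pow(70, Rational(1, 2))))) = Add(349822, Mul(2, Pow(70, Rational(1, 2))))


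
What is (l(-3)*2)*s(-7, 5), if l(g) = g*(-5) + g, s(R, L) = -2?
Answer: -48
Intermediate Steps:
l(g) = -4*g (l(g) = -5*g + g = -4*g)
(l(-3)*2)*s(-7, 5) = (-4*(-3)*2)*(-2) = (12*2)*(-2) = 24*(-2) = -48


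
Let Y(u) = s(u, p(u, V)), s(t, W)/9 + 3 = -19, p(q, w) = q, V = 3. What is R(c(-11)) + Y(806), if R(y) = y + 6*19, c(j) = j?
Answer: -95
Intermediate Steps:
s(t, W) = -198 (s(t, W) = -27 + 9*(-19) = -27 - 171 = -198)
Y(u) = -198
R(y) = 114 + y (R(y) = y + 114 = 114 + y)
R(c(-11)) + Y(806) = (114 - 11) - 198 = 103 - 198 = -95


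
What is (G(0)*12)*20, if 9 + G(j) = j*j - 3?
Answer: -2880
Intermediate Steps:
G(j) = -12 + j² (G(j) = -9 + (j*j - 3) = -9 + (j² - 3) = -9 + (-3 + j²) = -12 + j²)
(G(0)*12)*20 = ((-12 + 0²)*12)*20 = ((-12 + 0)*12)*20 = -12*12*20 = -144*20 = -2880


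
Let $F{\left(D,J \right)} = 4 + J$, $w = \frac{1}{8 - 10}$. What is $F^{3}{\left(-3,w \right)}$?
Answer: $\frac{343}{8} \approx 42.875$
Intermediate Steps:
$w = - \frac{1}{2}$ ($w = \frac{1}{-2} = - \frac{1}{2} \approx -0.5$)
$F^{3}{\left(-3,w \right)} = \left(4 - \frac{1}{2}\right)^{3} = \left(\frac{7}{2}\right)^{3} = \frac{343}{8}$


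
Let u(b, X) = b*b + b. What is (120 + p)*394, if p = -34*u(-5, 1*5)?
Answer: -220640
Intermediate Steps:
u(b, X) = b + b² (u(b, X) = b² + b = b + b²)
p = -680 (p = -(-170)*(1 - 5) = -(-170)*(-4) = -34*20 = -680)
(120 + p)*394 = (120 - 680)*394 = -560*394 = -220640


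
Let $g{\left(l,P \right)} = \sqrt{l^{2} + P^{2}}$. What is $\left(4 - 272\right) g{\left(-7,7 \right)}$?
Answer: $- 1876 \sqrt{2} \approx -2653.1$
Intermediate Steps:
$g{\left(l,P \right)} = \sqrt{P^{2} + l^{2}}$
$\left(4 - 272\right) g{\left(-7,7 \right)} = \left(4 - 272\right) \sqrt{7^{2} + \left(-7\right)^{2}} = - 268 \sqrt{49 + 49} = - 268 \sqrt{98} = - 268 \cdot 7 \sqrt{2} = - 1876 \sqrt{2}$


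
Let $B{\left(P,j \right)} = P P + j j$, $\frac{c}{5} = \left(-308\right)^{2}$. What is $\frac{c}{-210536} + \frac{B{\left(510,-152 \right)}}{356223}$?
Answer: $- \frac{13667382002}{9374720691} \approx -1.4579$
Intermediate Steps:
$c = 474320$ ($c = 5 \left(-308\right)^{2} = 5 \cdot 94864 = 474320$)
$B{\left(P,j \right)} = P^{2} + j^{2}$
$\frac{c}{-210536} + \frac{B{\left(510,-152 \right)}}{356223} = \frac{474320}{-210536} + \frac{510^{2} + \left(-152\right)^{2}}{356223} = 474320 \left(- \frac{1}{210536}\right) + \left(260100 + 23104\right) \frac{1}{356223} = - \frac{59290}{26317} + 283204 \cdot \frac{1}{356223} = - \frac{59290}{26317} + \frac{283204}{356223} = - \frac{13667382002}{9374720691}$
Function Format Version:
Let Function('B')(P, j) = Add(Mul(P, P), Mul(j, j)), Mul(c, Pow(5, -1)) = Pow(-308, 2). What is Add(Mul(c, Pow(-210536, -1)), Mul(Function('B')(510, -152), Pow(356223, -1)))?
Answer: Rational(-13667382002, 9374720691) ≈ -1.4579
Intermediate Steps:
c = 474320 (c = Mul(5, Pow(-308, 2)) = Mul(5, 94864) = 474320)
Function('B')(P, j) = Add(Pow(P, 2), Pow(j, 2))
Add(Mul(c, Pow(-210536, -1)), Mul(Function('B')(510, -152), Pow(356223, -1))) = Add(Mul(474320, Pow(-210536, -1)), Mul(Add(Pow(510, 2), Pow(-152, 2)), Pow(356223, -1))) = Add(Mul(474320, Rational(-1, 210536)), Mul(Add(260100, 23104), Rational(1, 356223))) = Add(Rational(-59290, 26317), Mul(283204, Rational(1, 356223))) = Add(Rational(-59290, 26317), Rational(283204, 356223)) = Rational(-13667382002, 9374720691)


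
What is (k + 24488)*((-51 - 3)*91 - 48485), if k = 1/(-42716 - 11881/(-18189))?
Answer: -1015966060164591005/776949443 ≈ -1.3076e+9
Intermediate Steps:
k = -18189/776949443 (k = 1/(-42716 - 11881*(-1/18189)) = 1/(-42716 + 11881/18189) = 1/(-776949443/18189) = -18189/776949443 ≈ -2.3411e-5)
(k + 24488)*((-51 - 3)*91 - 48485) = (-18189/776949443 + 24488)*((-51 - 3)*91 - 48485) = 19025937941995*(-54*91 - 48485)/776949443 = 19025937941995*(-4914 - 48485)/776949443 = (19025937941995/776949443)*(-53399) = -1015966060164591005/776949443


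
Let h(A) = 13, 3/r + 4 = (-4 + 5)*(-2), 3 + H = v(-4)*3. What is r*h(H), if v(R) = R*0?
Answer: -13/2 ≈ -6.5000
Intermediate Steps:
v(R) = 0
H = -3 (H = -3 + 0*3 = -3 + 0 = -3)
r = -½ (r = 3/(-4 + (-4 + 5)*(-2)) = 3/(-4 + 1*(-2)) = 3/(-4 - 2) = 3/(-6) = 3*(-⅙) = -½ ≈ -0.50000)
r*h(H) = -½*13 = -13/2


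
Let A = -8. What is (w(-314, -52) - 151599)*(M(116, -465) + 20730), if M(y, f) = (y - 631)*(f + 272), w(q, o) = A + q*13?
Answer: -18702141125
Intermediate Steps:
w(q, o) = -8 + 13*q (w(q, o) = -8 + q*13 = -8 + 13*q)
M(y, f) = (-631 + y)*(272 + f)
(w(-314, -52) - 151599)*(M(116, -465) + 20730) = ((-8 + 13*(-314)) - 151599)*((-171632 - 631*(-465) + 272*116 - 465*116) + 20730) = ((-8 - 4082) - 151599)*((-171632 + 293415 + 31552 - 53940) + 20730) = (-4090 - 151599)*(99395 + 20730) = -155689*120125 = -18702141125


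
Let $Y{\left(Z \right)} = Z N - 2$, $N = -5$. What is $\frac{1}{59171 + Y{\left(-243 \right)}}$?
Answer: $\frac{1}{60384} \approx 1.6561 \cdot 10^{-5}$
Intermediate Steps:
$Y{\left(Z \right)} = -2 - 5 Z$ ($Y{\left(Z \right)} = Z \left(-5\right) - 2 = - 5 Z - 2 = -2 - 5 Z$)
$\frac{1}{59171 + Y{\left(-243 \right)}} = \frac{1}{59171 - -1213} = \frac{1}{59171 + \left(-2 + 1215\right)} = \frac{1}{59171 + 1213} = \frac{1}{60384}$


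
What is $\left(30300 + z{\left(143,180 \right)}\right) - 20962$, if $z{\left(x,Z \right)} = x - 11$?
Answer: $9470$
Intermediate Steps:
$z{\left(x,Z \right)} = -11 + x$ ($z{\left(x,Z \right)} = x - 11 = -11 + x$)
$\left(30300 + z{\left(143,180 \right)}\right) - 20962 = \left(30300 + \left(-11 + 143\right)\right) - 20962 = \left(30300 + 132\right) - 20962 = 30432 - 20962 = 9470$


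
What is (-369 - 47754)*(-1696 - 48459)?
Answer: 2413609065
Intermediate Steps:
(-369 - 47754)*(-1696 - 48459) = -48123*(-50155) = 2413609065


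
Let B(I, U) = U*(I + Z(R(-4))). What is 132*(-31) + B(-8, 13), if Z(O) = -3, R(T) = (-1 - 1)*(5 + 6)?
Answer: -4235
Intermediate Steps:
R(T) = -22 (R(T) = -2*11 = -22)
B(I, U) = U*(-3 + I) (B(I, U) = U*(I - 3) = U*(-3 + I))
132*(-31) + B(-8, 13) = 132*(-31) + 13*(-3 - 8) = -4092 + 13*(-11) = -4092 - 143 = -4235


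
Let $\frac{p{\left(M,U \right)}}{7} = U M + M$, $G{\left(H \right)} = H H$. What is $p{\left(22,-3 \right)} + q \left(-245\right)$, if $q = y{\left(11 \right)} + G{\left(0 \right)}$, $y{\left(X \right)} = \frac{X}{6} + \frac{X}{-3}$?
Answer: $\frac{847}{6} \approx 141.17$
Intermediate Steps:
$G{\left(H \right)} = H^{2}$
$y{\left(X \right)} = - \frac{X}{6}$ ($y{\left(X \right)} = X \frac{1}{6} + X \left(- \frac{1}{3}\right) = \frac{X}{6} - \frac{X}{3} = - \frac{X}{6}$)
$p{\left(M,U \right)} = 7 M + 7 M U$ ($p{\left(M,U \right)} = 7 \left(U M + M\right) = 7 \left(M U + M\right) = 7 \left(M + M U\right) = 7 M + 7 M U$)
$q = - \frac{11}{6}$ ($q = \left(- \frac{1}{6}\right) 11 + 0^{2} = - \frac{11}{6} + 0 = - \frac{11}{6} \approx -1.8333$)
$p{\left(22,-3 \right)} + q \left(-245\right) = 7 \cdot 22 \left(1 - 3\right) - - \frac{2695}{6} = 7 \cdot 22 \left(-2\right) + \frac{2695}{6} = -308 + \frac{2695}{6} = \frac{847}{6}$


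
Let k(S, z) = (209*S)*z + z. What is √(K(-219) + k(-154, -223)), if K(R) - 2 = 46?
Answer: √7177303 ≈ 2679.0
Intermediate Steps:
k(S, z) = z + 209*S*z (k(S, z) = 209*S*z + z = z + 209*S*z)
K(R) = 48 (K(R) = 2 + 46 = 48)
√(K(-219) + k(-154, -223)) = √(48 - 223*(1 + 209*(-154))) = √(48 - 223*(1 - 32186)) = √(48 - 223*(-32185)) = √(48 + 7177255) = √7177303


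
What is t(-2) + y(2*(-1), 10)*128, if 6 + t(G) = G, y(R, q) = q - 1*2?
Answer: 1016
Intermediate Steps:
y(R, q) = -2 + q (y(R, q) = q - 2 = -2 + q)
t(G) = -6 + G
t(-2) + y(2*(-1), 10)*128 = (-6 - 2) + (-2 + 10)*128 = -8 + 8*128 = -8 + 1024 = 1016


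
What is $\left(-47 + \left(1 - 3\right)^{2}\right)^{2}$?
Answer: $1849$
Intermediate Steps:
$\left(-47 + \left(1 - 3\right)^{2}\right)^{2} = \left(-47 + \left(-2\right)^{2}\right)^{2} = \left(-47 + 4\right)^{2} = \left(-43\right)^{2} = 1849$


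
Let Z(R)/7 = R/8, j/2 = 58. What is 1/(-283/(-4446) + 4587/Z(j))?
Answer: 902538/40845053 ≈ 0.022097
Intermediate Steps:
j = 116 (j = 2*58 = 116)
Z(R) = 7*R/8 (Z(R) = 7*(R/8) = 7*R/8)
1/(-283/(-4446) + 4587/Z(j)) = 1/(-283/(-4446) + 4587/(((7/8)*116))) = 1/(-283*(-1/4446) + 4587/(203/2)) = 1/(283/4446 + 4587*(2/203)) = 1/(283/4446 + 9174/203) = 1/(40845053/902538) = 902538/40845053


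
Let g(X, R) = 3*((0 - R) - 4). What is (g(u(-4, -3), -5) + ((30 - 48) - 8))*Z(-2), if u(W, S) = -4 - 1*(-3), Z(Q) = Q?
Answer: 46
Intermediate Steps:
u(W, S) = -1 (u(W, S) = -4 + 3 = -1)
g(X, R) = -12 - 3*R (g(X, R) = 3*(-R - 4) = 3*(-4 - R) = -12 - 3*R)
(g(u(-4, -3), -5) + ((30 - 48) - 8))*Z(-2) = ((-12 - 3*(-5)) + ((30 - 48) - 8))*(-2) = ((-12 + 15) + (-18 - 8))*(-2) = (3 - 26)*(-2) = -23*(-2) = 46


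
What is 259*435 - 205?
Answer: 112460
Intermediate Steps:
259*435 - 205 = 112665 - 205 = 112460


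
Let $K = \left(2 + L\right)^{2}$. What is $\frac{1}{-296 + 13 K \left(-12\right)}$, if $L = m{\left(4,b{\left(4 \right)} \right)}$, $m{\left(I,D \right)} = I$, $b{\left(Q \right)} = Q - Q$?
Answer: $- \frac{1}{5912} \approx -0.00016915$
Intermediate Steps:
$b{\left(Q \right)} = 0$
$L = 4$
$K = 36$ ($K = \left(2 + 4\right)^{2} = 6^{2} = 36$)
$\frac{1}{-296 + 13 K \left(-12\right)} = \frac{1}{-296 + 13 \cdot 36 \left(-12\right)} = \frac{1}{-296 + 468 \left(-12\right)} = \frac{1}{-296 - 5616} = \frac{1}{-5912} = - \frac{1}{5912}$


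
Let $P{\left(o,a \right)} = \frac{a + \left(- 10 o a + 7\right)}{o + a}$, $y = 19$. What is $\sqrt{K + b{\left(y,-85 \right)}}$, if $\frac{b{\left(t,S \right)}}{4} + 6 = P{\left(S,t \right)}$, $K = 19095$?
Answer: $\frac{\sqrt{2188967}}{11} \approx 134.5$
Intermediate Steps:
$P{\left(o,a \right)} = \frac{7 + a - 10 a o}{a + o}$ ($P{\left(o,a \right)} = \frac{a - \left(-7 + 10 a o\right)}{a + o} = \frac{7 + a - 10 a o}{a + o}$)
$b{\left(t,S \right)} = -24 + \frac{4 \left(7 + t - 10 S t\right)}{S + t}$ ($b{\left(t,S \right)} = -24 + 4 \frac{7 + t - 10 t S}{t + S} = -24 + 4 \frac{7 + t - 10 S t}{S + t} = -24 + \frac{4 \left(7 + t - 10 S t\right)}{S + t}$)
$\sqrt{K + b{\left(y,-85 \right)}} = \sqrt{19095 + \frac{4 \left(7 - -510 - 95 - \left(-850\right) 19\right)}{-85 + 19}} = \sqrt{19095 + \frac{4 \left(7 + 510 - 95 + 16150\right)}{-66}} = \sqrt{19095 + 4 \left(- \frac{1}{66}\right) 16572} = \sqrt{19095 - \frac{11048}{11}} = \sqrt{\frac{198997}{11}} = \frac{\sqrt{2188967}}{11}$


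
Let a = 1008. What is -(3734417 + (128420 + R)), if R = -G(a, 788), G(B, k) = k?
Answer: -3862049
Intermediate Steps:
R = -788 (R = -1*788 = -788)
-(3734417 + (128420 + R)) = -(3734417 + (128420 - 788)) = -(3734417 + 127632) = -1*3862049 = -3862049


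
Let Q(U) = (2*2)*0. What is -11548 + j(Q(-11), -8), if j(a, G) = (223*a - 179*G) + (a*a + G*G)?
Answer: -10052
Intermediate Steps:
Q(U) = 0 (Q(U) = 4*0 = 0)
j(a, G) = G**2 + a**2 - 179*G + 223*a (j(a, G) = (-179*G + 223*a) + (a**2 + G**2) = (-179*G + 223*a) + (G**2 + a**2) = G**2 + a**2 - 179*G + 223*a)
-11548 + j(Q(-11), -8) = -11548 + ((-8)**2 + 0**2 - 179*(-8) + 223*0) = -11548 + (64 + 0 + 1432 + 0) = -11548 + 1496 = -10052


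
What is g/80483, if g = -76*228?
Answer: -17328/80483 ≈ -0.21530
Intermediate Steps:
g = -17328
g/80483 = -17328/80483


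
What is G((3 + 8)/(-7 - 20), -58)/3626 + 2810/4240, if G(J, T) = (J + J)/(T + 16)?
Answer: 288862183/435859704 ≈ 0.66274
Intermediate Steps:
G(J, T) = 2*J/(16 + T) (G(J, T) = (2*J)/(16 + T) = 2*J/(16 + T))
G((3 + 8)/(-7 - 20), -58)/3626 + 2810/4240 = (2*((3 + 8)/(-7 - 20))/(16 - 58))/3626 + 2810/4240 = (2*(11/(-27))/(-42))*(1/3626) + 2810*(1/4240) = (2*(11*(-1/27))*(-1/42))*(1/3626) + 281/424 = (2*(-11/27)*(-1/42))*(1/3626) + 281/424 = (11/567)*(1/3626) + 281/424 = 11/2055942 + 281/424 = 288862183/435859704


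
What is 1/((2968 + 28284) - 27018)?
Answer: 1/4234 ≈ 0.00023618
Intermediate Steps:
1/((2968 + 28284) - 27018) = 1/(31252 - 27018) = 1/4234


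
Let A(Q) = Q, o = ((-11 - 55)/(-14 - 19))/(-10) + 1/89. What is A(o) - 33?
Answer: -14769/445 ≈ -33.189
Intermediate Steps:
o = -84/445 (o = -66/(-33)*(-⅒) + 1*(1/89) = -66*(-1/33)*(-⅒) + 1/89 = 2*(-⅒) + 1/89 = -⅕ + 1/89 = -84/445 ≈ -0.18876)
A(o) - 33 = -84/445 - 33 = -14769/445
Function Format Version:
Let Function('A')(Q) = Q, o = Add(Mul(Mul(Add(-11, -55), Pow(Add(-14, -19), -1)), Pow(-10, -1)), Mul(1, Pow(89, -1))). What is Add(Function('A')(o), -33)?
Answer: Rational(-14769, 445) ≈ -33.189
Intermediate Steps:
o = Rational(-84, 445) (o = Add(Mul(Mul(-66, Pow(-33, -1)), Rational(-1, 10)), Mul(1, Rational(1, 89))) = Add(Mul(Mul(-66, Rational(-1, 33)), Rational(-1, 10)), Rational(1, 89)) = Add(Mul(2, Rational(-1, 10)), Rational(1, 89)) = Add(Rational(-1, 5), Rational(1, 89)) = Rational(-84, 445) ≈ -0.18876)
Add(Function('A')(o), -33) = Add(Rational(-84, 445), -33) = Rational(-14769, 445)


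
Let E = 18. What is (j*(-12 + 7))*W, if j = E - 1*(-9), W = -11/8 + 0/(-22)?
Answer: 1485/8 ≈ 185.63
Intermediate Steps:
W = -11/8 (W = -11*⅛ + 0*(-1/22) = -11/8 + 0 = -11/8 ≈ -1.3750)
j = 27 (j = 18 - 1*(-9) = 18 + 9 = 27)
(j*(-12 + 7))*W = (27*(-12 + 7))*(-11/8) = (27*(-5))*(-11/8) = -135*(-11/8) = 1485/8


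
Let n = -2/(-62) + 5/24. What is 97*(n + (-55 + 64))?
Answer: 666875/744 ≈ 896.34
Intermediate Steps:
n = 179/744 (n = -2*(-1/62) + 5*(1/24) = 1/31 + 5/24 = 179/744 ≈ 0.24059)
97*(n + (-55 + 64)) = 97*(179/744 + (-55 + 64)) = 97*(179/744 + 9) = 97*(6875/744) = 666875/744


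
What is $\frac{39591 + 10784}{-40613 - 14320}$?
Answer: $- \frac{50375}{54933} \approx -0.91703$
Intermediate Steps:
$\frac{39591 + 10784}{-40613 - 14320} = \frac{50375}{-54933} = 50375 \left(- \frac{1}{54933}\right) = - \frac{50375}{54933}$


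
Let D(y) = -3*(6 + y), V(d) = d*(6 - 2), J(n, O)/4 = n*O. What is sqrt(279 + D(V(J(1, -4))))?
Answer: sqrt(453) ≈ 21.284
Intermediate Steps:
J(n, O) = 4*O*n (J(n, O) = 4*(n*O) = 4*(O*n) = 4*O*n)
V(d) = 4*d (V(d) = d*4 = 4*d)
D(y) = -18 - 3*y
sqrt(279 + D(V(J(1, -4)))) = sqrt(279 + (-18 - 12*4*(-4)*1)) = sqrt(279 + (-18 - 12*(-16))) = sqrt(279 + (-18 - 3*(-64))) = sqrt(279 + (-18 + 192)) = sqrt(279 + 174) = sqrt(453)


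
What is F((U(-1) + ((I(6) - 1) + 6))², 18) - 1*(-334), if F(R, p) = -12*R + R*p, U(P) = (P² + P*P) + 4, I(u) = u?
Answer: 2068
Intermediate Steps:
U(P) = 4 + 2*P² (U(P) = (P² + P²) + 4 = 2*P² + 4 = 4 + 2*P²)
F((U(-1) + ((I(6) - 1) + 6))², 18) - 1*(-334) = ((4 + 2*(-1)²) + ((6 - 1) + 6))²*(-12 + 18) - 1*(-334) = ((4 + 2*1) + (5 + 6))²*6 + 334 = ((4 + 2) + 11)²*6 + 334 = (6 + 11)²*6 + 334 = 17²*6 + 334 = 289*6 + 334 = 1734 + 334 = 2068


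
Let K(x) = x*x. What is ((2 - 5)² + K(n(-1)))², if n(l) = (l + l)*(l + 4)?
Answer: 2025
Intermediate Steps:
n(l) = 2*l*(4 + l) (n(l) = (2*l)*(4 + l) = 2*l*(4 + l))
K(x) = x²
((2 - 5)² + K(n(-1)))² = ((2 - 5)² + (2*(-1)*(4 - 1))²)² = ((-3)² + (2*(-1)*3)²)² = (9 + (-6)²)² = (9 + 36)² = 45² = 2025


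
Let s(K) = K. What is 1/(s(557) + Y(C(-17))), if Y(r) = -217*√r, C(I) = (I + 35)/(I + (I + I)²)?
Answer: 634423/352526009 + 651*√2278/352526009 ≈ 0.0018878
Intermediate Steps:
C(I) = (35 + I)/(I + 4*I²) (C(I) = (35 + I)/(I + (2*I)²) = (35 + I)/(I + 4*I²))
1/(s(557) + Y(C(-17))) = 1/(557 - 217*√(-1/(-17))*√(-1/(1 + 4*(-17)))*√(35 - 17)) = 1/(557 - 217*3*√34*√(-1/(1 - 68))/17) = 1/(557 - 217*3*√34*√(-1/(-67))/17) = 1/(557 - 217*3*√2278/1139) = 1/(557 - 651*√2278/1139)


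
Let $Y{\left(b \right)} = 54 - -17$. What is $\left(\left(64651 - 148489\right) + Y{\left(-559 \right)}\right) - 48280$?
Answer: $-132047$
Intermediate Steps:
$Y{\left(b \right)} = 71$ ($Y{\left(b \right)} = 54 + 17 = 71$)
$\left(\left(64651 - 148489\right) + Y{\left(-559 \right)}\right) - 48280 = \left(\left(64651 - 148489\right) + 71\right) - 48280 = \left(-83838 + 71\right) - 48280 = -83767 - 48280 = -132047$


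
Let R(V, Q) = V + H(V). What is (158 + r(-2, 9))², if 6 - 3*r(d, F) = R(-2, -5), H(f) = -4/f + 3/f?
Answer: 103041/4 ≈ 25760.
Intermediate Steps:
H(f) = -1/f
R(V, Q) = V - 1/V
r(d, F) = 5/2 (r(d, F) = 2 - (-2 - 1/(-2))/3 = 2 - (-2 - 1*(-½))/3 = 2 - (-2 + ½)/3 = 2 - ⅓*(-3/2) = 2 + ½ = 5/2)
(158 + r(-2, 9))² = (158 + 5/2)² = (321/2)² = 103041/4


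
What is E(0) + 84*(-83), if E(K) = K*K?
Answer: -6972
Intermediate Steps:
E(K) = K²
E(0) + 84*(-83) = 0² + 84*(-83) = 0 - 6972 = -6972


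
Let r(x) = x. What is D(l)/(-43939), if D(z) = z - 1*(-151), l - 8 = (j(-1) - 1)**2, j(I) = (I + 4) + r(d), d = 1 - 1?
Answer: -163/43939 ≈ -0.0037097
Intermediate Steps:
d = 0
j(I) = 4 + I (j(I) = (I + 4) + 0 = (4 + I) + 0 = 4 + I)
l = 12 (l = 8 + ((4 - 1) - 1)**2 = 8 + (3 - 1)**2 = 8 + 2**2 = 8 + 4 = 12)
D(z) = 151 + z (D(z) = z + 151 = 151 + z)
D(l)/(-43939) = (151 + 12)/(-43939) = 163*(-1/43939) = -163/43939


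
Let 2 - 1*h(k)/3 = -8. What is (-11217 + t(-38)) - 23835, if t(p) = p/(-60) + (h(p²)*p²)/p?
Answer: -1085741/30 ≈ -36191.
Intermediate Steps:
h(k) = 30 (h(k) = 6 - 3*(-8) = 6 + 24 = 30)
t(p) = 1799*p/60 (t(p) = p/(-60) + (30*p²)/p = p*(-1/60) + 30*p = -p/60 + 30*p = 1799*p/60)
(-11217 + t(-38)) - 23835 = (-11217 + (1799/60)*(-38)) - 23835 = (-11217 - 34181/30) - 23835 = -370691/30 - 23835 = -1085741/30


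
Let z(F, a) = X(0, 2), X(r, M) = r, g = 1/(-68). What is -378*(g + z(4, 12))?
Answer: 189/34 ≈ 5.5588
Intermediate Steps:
g = -1/68 ≈ -0.014706
z(F, a) = 0
-378*(g + z(4, 12)) = -378*(-1/68 + 0) = -378*(-1/68) = 189/34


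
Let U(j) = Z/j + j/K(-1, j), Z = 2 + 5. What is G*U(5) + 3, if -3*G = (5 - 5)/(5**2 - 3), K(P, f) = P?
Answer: 3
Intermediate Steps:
Z = 7
U(j) = -j + 7/j (U(j) = 7/j + j/(-1) = 7/j + j*(-1) = 7/j - j = -j + 7/j)
G = 0 (G = -(5 - 5)/(3*(5**2 - 3)) = -0/(25 - 3) = -0/22 = -1/3*0 = 0)
G*U(5) + 3 = 0*(-1*5 + 7/5) + 3 = 0*(-5 + 7*(1/5)) + 3 = 0*(-5 + 7/5) + 3 = 0*(-18/5) + 3 = 0 + 3 = 3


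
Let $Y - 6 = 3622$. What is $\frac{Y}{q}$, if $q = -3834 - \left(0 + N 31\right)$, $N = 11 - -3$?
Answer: $- \frac{907}{1067} \approx -0.85005$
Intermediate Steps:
$Y = 3628$ ($Y = 6 + 3622 = 3628$)
$N = 14$ ($N = 11 + 3 = 14$)
$q = -4268$ ($q = -3834 - \left(0 + 14 \cdot 31\right) = -3834 - \left(0 + 434\right) = -3834 - 434 = -4268$)
$\frac{Y}{q} = \frac{3628}{-4268} = 3628 \left(- \frac{1}{4268}\right) = - \frac{907}{1067}$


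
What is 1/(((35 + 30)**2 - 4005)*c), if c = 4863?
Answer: 1/1069860 ≈ 9.3470e-7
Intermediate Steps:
1/(((35 + 30)**2 - 4005)*c) = 1/((35 + 30)**2 - 4005*4863) = (1/4863)/(65**2 - 4005) = (1/4863)/(4225 - 4005) = (1/4863)/220 = (1/220)*(1/4863) = 1/1069860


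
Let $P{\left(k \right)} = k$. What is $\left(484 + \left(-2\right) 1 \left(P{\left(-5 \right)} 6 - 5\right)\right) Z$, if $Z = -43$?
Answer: $-23822$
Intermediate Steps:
$\left(484 + \left(-2\right) 1 \left(P{\left(-5 \right)} 6 - 5\right)\right) Z = \left(484 + \left(-2\right) 1 \left(\left(-5\right) 6 - 5\right)\right) \left(-43\right) = \left(484 - 2 \left(-30 - 5\right)\right) \left(-43\right) = \left(484 - -70\right) \left(-43\right) = \left(484 + 70\right) \left(-43\right) = 554 \left(-43\right) = -23822$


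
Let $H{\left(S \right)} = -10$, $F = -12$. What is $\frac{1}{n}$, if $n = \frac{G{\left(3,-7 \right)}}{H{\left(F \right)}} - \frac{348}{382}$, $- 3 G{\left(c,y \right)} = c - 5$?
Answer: $- \frac{2865}{2801} \approx -1.0228$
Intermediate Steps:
$G{\left(c,y \right)} = \frac{5}{3} - \frac{c}{3}$ ($G{\left(c,y \right)} = - \frac{c - 5}{3} = - \frac{-5 + c}{3} = \frac{5}{3} - \frac{c}{3}$)
$n = - \frac{2801}{2865}$ ($n = \frac{\frac{5}{3} - 1}{-10} - \frac{348}{382} = \left(\frac{5}{3} - 1\right) \left(- \frac{1}{10}\right) - \frac{174}{191} = \frac{2}{3} \left(- \frac{1}{10}\right) - \frac{174}{191} = - \frac{1}{15} - \frac{174}{191} = - \frac{2801}{2865} \approx -0.97766$)
$\frac{1}{n} = \frac{1}{- \frac{2801}{2865}} = - \frac{2865}{2801}$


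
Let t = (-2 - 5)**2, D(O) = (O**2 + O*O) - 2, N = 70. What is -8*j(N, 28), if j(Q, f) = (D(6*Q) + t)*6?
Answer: -16936656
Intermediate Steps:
D(O) = -2 + 2*O**2 (D(O) = (O**2 + O**2) - 2 = 2*O**2 - 2 = -2 + 2*O**2)
t = 49 (t = (-7)**2 = 49)
j(Q, f) = 282 + 432*Q**2 (j(Q, f) = ((-2 + 2*(6*Q)**2) + 49)*6 = ((-2 + 2*(36*Q**2)) + 49)*6 = ((-2 + 72*Q**2) + 49)*6 = (47 + 72*Q**2)*6 = 282 + 432*Q**2)
-8*j(N, 28) = -8*(282 + 432*70**2) = -8*(282 + 432*4900) = -8*(282 + 2116800) = -8*2117082 = -16936656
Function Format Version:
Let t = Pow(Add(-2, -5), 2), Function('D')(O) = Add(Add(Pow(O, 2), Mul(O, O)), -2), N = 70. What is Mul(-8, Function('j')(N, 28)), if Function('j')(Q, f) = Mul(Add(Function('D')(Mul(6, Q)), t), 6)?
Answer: -16936656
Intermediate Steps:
Function('D')(O) = Add(-2, Mul(2, Pow(O, 2))) (Function('D')(O) = Add(Add(Pow(O, 2), Pow(O, 2)), -2) = Add(Mul(2, Pow(O, 2)), -2) = Add(-2, Mul(2, Pow(O, 2))))
t = 49 (t = Pow(-7, 2) = 49)
Function('j')(Q, f) = Add(282, Mul(432, Pow(Q, 2))) (Function('j')(Q, f) = Mul(Add(Add(-2, Mul(2, Pow(Mul(6, Q), 2))), 49), 6) = Mul(Add(Add(-2, Mul(2, Mul(36, Pow(Q, 2)))), 49), 6) = Mul(Add(Add(-2, Mul(72, Pow(Q, 2))), 49), 6) = Mul(Add(47, Mul(72, Pow(Q, 2))), 6) = Add(282, Mul(432, Pow(Q, 2))))
Mul(-8, Function('j')(N, 28)) = Mul(-8, Add(282, Mul(432, Pow(70, 2)))) = Mul(-8, Add(282, Mul(432, 4900))) = Mul(-8, Add(282, 2116800)) = Mul(-8, 2117082) = -16936656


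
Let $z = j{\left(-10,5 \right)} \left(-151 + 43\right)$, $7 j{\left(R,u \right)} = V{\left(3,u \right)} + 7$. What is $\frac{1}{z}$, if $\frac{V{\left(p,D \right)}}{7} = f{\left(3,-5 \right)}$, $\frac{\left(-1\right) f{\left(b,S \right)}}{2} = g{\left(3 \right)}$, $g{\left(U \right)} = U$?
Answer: $\frac{1}{540} \approx 0.0018519$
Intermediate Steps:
$f{\left(b,S \right)} = -6$ ($f{\left(b,S \right)} = \left(-2\right) 3 = -6$)
$V{\left(p,D \right)} = -42$ ($V{\left(p,D \right)} = 7 \left(-6\right) = -42$)
$j{\left(R,u \right)} = -5$ ($j{\left(R,u \right)} = \frac{-42 + 7}{7} = \frac{1}{7} \left(-35\right) = -5$)
$z = 540$ ($z = - 5 \left(-151 + 43\right) = \left(-5\right) \left(-108\right) = 540$)
$\frac{1}{z} = \frac{1}{540}$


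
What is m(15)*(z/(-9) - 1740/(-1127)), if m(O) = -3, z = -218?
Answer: -261346/3381 ≈ -77.298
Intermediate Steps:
m(15)*(z/(-9) - 1740/(-1127)) = -3*(-218/(-9) - 1740/(-1127)) = -3*(-218*(-⅑) - 1740*(-1/1127)) = -3*(218/9 + 1740/1127) = -3*261346/10143 = -261346/3381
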